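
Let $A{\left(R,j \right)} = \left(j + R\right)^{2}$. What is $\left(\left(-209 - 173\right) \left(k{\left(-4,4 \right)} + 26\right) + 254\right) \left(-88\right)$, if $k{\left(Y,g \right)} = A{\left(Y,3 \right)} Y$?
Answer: $717200$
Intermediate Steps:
$A{\left(R,j \right)} = \left(R + j\right)^{2}$
$k{\left(Y,g \right)} = Y \left(3 + Y\right)^{2}$ ($k{\left(Y,g \right)} = \left(Y + 3\right)^{2} Y = \left(3 + Y\right)^{2} Y = Y \left(3 + Y\right)^{2}$)
$\left(\left(-209 - 173\right) \left(k{\left(-4,4 \right)} + 26\right) + 254\right) \left(-88\right) = \left(\left(-209 - 173\right) \left(- 4 \left(3 - 4\right)^{2} + 26\right) + 254\right) \left(-88\right) = \left(- 382 \left(- 4 \left(-1\right)^{2} + 26\right) + 254\right) \left(-88\right) = \left(- 382 \left(\left(-4\right) 1 + 26\right) + 254\right) \left(-88\right) = \left(- 382 \left(-4 + 26\right) + 254\right) \left(-88\right) = \left(\left(-382\right) 22 + 254\right) \left(-88\right) = \left(-8404 + 254\right) \left(-88\right) = \left(-8150\right) \left(-88\right) = 717200$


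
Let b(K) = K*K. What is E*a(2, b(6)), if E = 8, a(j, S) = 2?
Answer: 16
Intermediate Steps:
b(K) = K²
E*a(2, b(6)) = 8*2 = 16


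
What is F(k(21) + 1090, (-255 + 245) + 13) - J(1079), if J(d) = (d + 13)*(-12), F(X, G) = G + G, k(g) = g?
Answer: 13110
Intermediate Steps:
F(X, G) = 2*G
J(d) = -156 - 12*d (J(d) = (13 + d)*(-12) = -156 - 12*d)
F(k(21) + 1090, (-255 + 245) + 13) - J(1079) = 2*((-255 + 245) + 13) - (-156 - 12*1079) = 2*(-10 + 13) - (-156 - 12948) = 2*3 - 1*(-13104) = 6 + 13104 = 13110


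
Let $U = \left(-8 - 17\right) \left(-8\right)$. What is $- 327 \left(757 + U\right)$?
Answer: $-312939$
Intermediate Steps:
$U = 200$ ($U = \left(-25\right) \left(-8\right) = 200$)
$- 327 \left(757 + U\right) = - 327 \left(757 + 200\right) = \left(-327\right) 957 = -312939$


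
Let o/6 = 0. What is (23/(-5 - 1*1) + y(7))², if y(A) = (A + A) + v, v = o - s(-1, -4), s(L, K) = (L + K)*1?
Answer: 8281/36 ≈ 230.03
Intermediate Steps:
o = 0 (o = 6*0 = 0)
s(L, K) = K + L (s(L, K) = (K + L)*1 = K + L)
v = 5 (v = 0 - (-4 - 1) = 0 - 1*(-5) = 0 + 5 = 5)
y(A) = 5 + 2*A (y(A) = (A + A) + 5 = 2*A + 5 = 5 + 2*A)
(23/(-5 - 1*1) + y(7))² = (23/(-5 - 1*1) + (5 + 2*7))² = (23/(-5 - 1) + (5 + 14))² = (23/(-6) + 19)² = (23*(-⅙) + 19)² = (-23/6 + 19)² = (91/6)² = 8281/36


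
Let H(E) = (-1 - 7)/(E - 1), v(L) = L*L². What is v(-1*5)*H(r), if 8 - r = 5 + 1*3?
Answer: -1000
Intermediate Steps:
v(L) = L³
r = 0 (r = 8 - (5 + 1*3) = 8 - (5 + 3) = 8 - 1*8 = 8 - 8 = 0)
H(E) = -8/(-1 + E)
v(-1*5)*H(r) = (-1*5)³*(-8/(-1 + 0)) = (-5)³*(-8/(-1)) = -(-1000)*(-1) = -125*8 = -1000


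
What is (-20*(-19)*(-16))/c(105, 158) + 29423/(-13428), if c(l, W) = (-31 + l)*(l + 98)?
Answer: -261817273/100857708 ≈ -2.5959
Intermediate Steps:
c(l, W) = (-31 + l)*(98 + l)
(-20*(-19)*(-16))/c(105, 158) + 29423/(-13428) = (-20*(-19)*(-16))/(-3038 + 105² + 67*105) + 29423/(-13428) = (380*(-16))/(-3038 + 11025 + 7035) + 29423*(-1/13428) = -6080/15022 - 29423/13428 = -6080*1/15022 - 29423/13428 = -3040/7511 - 29423/13428 = -261817273/100857708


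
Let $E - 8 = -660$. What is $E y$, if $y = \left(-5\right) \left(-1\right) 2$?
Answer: $-6520$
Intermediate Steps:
$E = -652$ ($E = 8 - 660 = -652$)
$y = 10$ ($y = 5 \cdot 2 = 10$)
$E y = \left(-652\right) 10 = -6520$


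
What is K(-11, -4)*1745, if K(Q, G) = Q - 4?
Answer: -26175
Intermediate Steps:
K(Q, G) = -4 + Q
K(-11, -4)*1745 = (-4 - 11)*1745 = -15*1745 = -26175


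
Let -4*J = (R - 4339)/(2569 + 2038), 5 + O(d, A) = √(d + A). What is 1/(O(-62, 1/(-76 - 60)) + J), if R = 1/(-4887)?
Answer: -19321122197899548/343507848403567667 - 178905392689158*I*√31858/343507848403567667 ≈ -0.056247 - 0.09296*I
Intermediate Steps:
R = -1/4887 ≈ -0.00020462
O(d, A) = -5 + √(A + d) (O(d, A) = -5 + √(d + A) = -5 + √(A + d))
J = 10602347/45028818 (J = -(-1/4887 - 4339)/(4*(2569 + 2038)) = -(-10602347)/(9774*4607) = -¼*(-21204694/22514409) = 10602347/45028818 ≈ 0.23546)
1/(O(-62, 1/(-76 - 60)) + J) = 1/((-5 + √(1/(-76 - 60) - 62)) + 10602347/45028818) = 1/((-5 + √(1/(-136) - 62)) + 10602347/45028818) = 1/((-5 + √(-1/136 - 62)) + 10602347/45028818) = 1/((-5 + √(-8433/136)) + 10602347/45028818) = 1/((-5 + 3*I*√31858/68) + 10602347/45028818) = 1/(-214541743/45028818 + 3*I*√31858/68)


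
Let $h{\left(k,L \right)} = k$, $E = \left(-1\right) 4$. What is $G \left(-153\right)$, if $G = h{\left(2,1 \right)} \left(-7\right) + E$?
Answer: $2754$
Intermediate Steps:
$E = -4$
$G = -18$ ($G = 2 \left(-7\right) - 4 = -14 - 4 = -18$)
$G \left(-153\right) = \left(-18\right) \left(-153\right) = 2754$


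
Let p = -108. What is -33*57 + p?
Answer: -1989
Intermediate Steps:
-33*57 + p = -33*57 - 108 = -1881 - 108 = -1989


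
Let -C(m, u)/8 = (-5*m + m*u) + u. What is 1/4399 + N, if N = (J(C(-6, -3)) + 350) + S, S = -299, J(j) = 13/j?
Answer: 80708813/1583640 ≈ 50.964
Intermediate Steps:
C(m, u) = -8*u + 40*m - 8*m*u (C(m, u) = -8*((-5*m + m*u) + u) = -8*(u - 5*m + m*u) = -8*u + 40*m - 8*m*u)
N = 18347/360 (N = (13/(-8*(-3) + 40*(-6) - 8*(-6)*(-3)) + 350) - 299 = (13/(24 - 240 - 144) + 350) - 299 = (13/(-360) + 350) - 299 = (13*(-1/360) + 350) - 299 = (-13/360 + 350) - 299 = 125987/360 - 299 = 18347/360 ≈ 50.964)
1/4399 + N = 1/4399 + 18347/360 = 80708813/1583640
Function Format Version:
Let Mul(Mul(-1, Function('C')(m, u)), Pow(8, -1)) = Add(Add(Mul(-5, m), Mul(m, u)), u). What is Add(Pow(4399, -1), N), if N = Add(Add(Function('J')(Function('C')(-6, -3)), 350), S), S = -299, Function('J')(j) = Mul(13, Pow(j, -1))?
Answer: Rational(80708813, 1583640) ≈ 50.964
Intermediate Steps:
Function('C')(m, u) = Add(Mul(-8, u), Mul(40, m), Mul(-8, m, u)) (Function('C')(m, u) = Mul(-8, Add(Add(Mul(-5, m), Mul(m, u)), u)) = Mul(-8, Add(u, Mul(-5, m), Mul(m, u))) = Add(Mul(-8, u), Mul(40, m), Mul(-8, m, u)))
N = Rational(18347, 360) (N = Add(Add(Mul(13, Pow(Add(Mul(-8, -3), Mul(40, -6), Mul(-8, -6, -3)), -1)), 350), -299) = Add(Add(Mul(13, Pow(Add(24, -240, -144), -1)), 350), -299) = Add(Add(Mul(13, Pow(-360, -1)), 350), -299) = Add(Add(Mul(13, Rational(-1, 360)), 350), -299) = Add(Add(Rational(-13, 360), 350), -299) = Add(Rational(125987, 360), -299) = Rational(18347, 360) ≈ 50.964)
Add(Pow(4399, -1), N) = Add(Pow(4399, -1), Rational(18347, 360)) = Add(Rational(1, 4399), Rational(18347, 360)) = Rational(80708813, 1583640)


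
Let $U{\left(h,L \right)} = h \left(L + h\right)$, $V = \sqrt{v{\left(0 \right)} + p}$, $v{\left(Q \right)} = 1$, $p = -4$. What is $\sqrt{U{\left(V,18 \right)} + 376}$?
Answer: $\sqrt{373 + 18 i \sqrt{3}} \approx 19.33 + 0.80644 i$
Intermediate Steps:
$V = i \sqrt{3}$ ($V = \sqrt{1 - 4} = \sqrt{-3} = i \sqrt{3} \approx 1.732 i$)
$\sqrt{U{\left(V,18 \right)} + 376} = \sqrt{i \sqrt{3} \left(18 + i \sqrt{3}\right) + 376} = \sqrt{376 + i \sqrt{3} \left(18 + i \sqrt{3}\right)}$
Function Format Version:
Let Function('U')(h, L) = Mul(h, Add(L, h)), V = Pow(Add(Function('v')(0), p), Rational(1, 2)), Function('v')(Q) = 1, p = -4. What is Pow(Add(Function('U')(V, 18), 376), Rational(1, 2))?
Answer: Pow(Add(373, Mul(18, I, Pow(3, Rational(1, 2)))), Rational(1, 2)) ≈ Add(19.330, Mul(0.80644, I))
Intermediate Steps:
V = Mul(I, Pow(3, Rational(1, 2))) (V = Pow(Add(1, -4), Rational(1, 2)) = Pow(-3, Rational(1, 2)) = Mul(I, Pow(3, Rational(1, 2))) ≈ Mul(1.7320, I))
Pow(Add(Function('U')(V, 18), 376), Rational(1, 2)) = Pow(Add(Mul(Mul(I, Pow(3, Rational(1, 2))), Add(18, Mul(I, Pow(3, Rational(1, 2))))), 376), Rational(1, 2)) = Pow(Add(Mul(I, Pow(3, Rational(1, 2)), Add(18, Mul(I, Pow(3, Rational(1, 2))))), 376), Rational(1, 2)) = Pow(Add(376, Mul(I, Pow(3, Rational(1, 2)), Add(18, Mul(I, Pow(3, Rational(1, 2)))))), Rational(1, 2))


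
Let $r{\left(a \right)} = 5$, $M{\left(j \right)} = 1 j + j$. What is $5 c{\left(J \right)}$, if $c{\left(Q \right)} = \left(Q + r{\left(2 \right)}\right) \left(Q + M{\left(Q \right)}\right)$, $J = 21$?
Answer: $8190$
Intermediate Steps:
$M{\left(j \right)} = 2 j$ ($M{\left(j \right)} = j + j = 2 j$)
$c{\left(Q \right)} = 3 Q \left(5 + Q\right)$ ($c{\left(Q \right)} = \left(Q + 5\right) \left(Q + 2 Q\right) = \left(5 + Q\right) 3 Q = 3 Q \left(5 + Q\right)$)
$5 c{\left(J \right)} = 5 \cdot 3 \cdot 21 \left(5 + 21\right) = 5 \cdot 3 \cdot 21 \cdot 26 = 5 \cdot 1638 = 8190$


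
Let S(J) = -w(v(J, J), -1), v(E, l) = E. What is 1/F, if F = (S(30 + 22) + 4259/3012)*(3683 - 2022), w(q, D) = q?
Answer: -3012/253078265 ≈ -1.1901e-5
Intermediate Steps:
S(J) = -J
F = -253078265/3012 (F = (-(30 + 22) + 4259/3012)*(3683 - 2022) = (-1*52 + 4259*(1/3012))*1661 = (-52 + 4259/3012)*1661 = -152365/3012*1661 = -253078265/3012 ≈ -84023.)
1/F = 1/(-253078265/3012) = -3012/253078265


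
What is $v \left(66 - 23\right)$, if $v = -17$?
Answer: $-731$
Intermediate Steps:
$v \left(66 - 23\right) = - 17 \left(66 - 23\right) = \left(-17\right) 43 = -731$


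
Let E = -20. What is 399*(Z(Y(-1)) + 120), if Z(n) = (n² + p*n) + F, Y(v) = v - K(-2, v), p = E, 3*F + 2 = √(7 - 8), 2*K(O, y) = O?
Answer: 47614 + 133*I ≈ 47614.0 + 133.0*I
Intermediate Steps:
K(O, y) = O/2
F = -⅔ + I/3 (F = -⅔ + √(7 - 8)/3 = -⅔ + √(-1)/3 = -⅔ + I/3 ≈ -0.66667 + 0.33333*I)
p = -20
Y(v) = 1 + v (Y(v) = v - (-2)/2 = v - 1*(-1) = v + 1 = 1 + v)
Z(n) = -⅔ + n² - 20*n + I/3 (Z(n) = (n² - 20*n) + (-⅔ + I/3) = -⅔ + n² - 20*n + I/3)
399*(Z(Y(-1)) + 120) = 399*((-⅔ + (1 - 1)² - 20*(1 - 1) + I/3) + 120) = 399*((-⅔ + 0² - 20*0 + I/3) + 120) = 399*((-⅔ + 0 + 0 + I/3) + 120) = 399*((-⅔ + I/3) + 120) = 399*(358/3 + I/3) = 47614 + 133*I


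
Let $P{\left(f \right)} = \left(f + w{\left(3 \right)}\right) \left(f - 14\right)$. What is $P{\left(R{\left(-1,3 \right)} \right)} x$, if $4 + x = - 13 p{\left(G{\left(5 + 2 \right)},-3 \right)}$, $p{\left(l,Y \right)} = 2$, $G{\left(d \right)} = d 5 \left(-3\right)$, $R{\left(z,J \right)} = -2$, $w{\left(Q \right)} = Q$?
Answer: $480$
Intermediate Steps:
$P{\left(f \right)} = \left(-14 + f\right) \left(3 + f\right)$ ($P{\left(f \right)} = \left(f + 3\right) \left(f - 14\right) = \left(3 + f\right) \left(-14 + f\right) = \left(-14 + f\right) \left(3 + f\right)$)
$G{\left(d \right)} = - 15 d$ ($G{\left(d \right)} = 5 d \left(-3\right) = - 15 d$)
$x = -30$ ($x = -4 - 26 = -30$)
$P{\left(R{\left(-1,3 \right)} \right)} x = \left(-42 + \left(-2\right)^{2} - -22\right) \left(-30\right) = \left(-42 + 4 + 22\right) \left(-30\right) = \left(-16\right) \left(-30\right) = 480$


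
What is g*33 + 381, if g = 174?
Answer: 6123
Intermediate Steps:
g*33 + 381 = 174*33 + 381 = 5742 + 381 = 6123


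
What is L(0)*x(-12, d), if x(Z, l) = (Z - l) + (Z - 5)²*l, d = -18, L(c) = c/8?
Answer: 0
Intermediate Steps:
L(c) = c/8 (L(c) = c*(⅛) = c/8)
x(Z, l) = Z - l + l*(-5 + Z)² (x(Z, l) = (Z - l) + (-5 + Z)²*l = (Z - l) + l*(-5 + Z)² = Z - l + l*(-5 + Z)²)
L(0)*x(-12, d) = ((⅛)*0)*(-12 - 1*(-18) - 18*(-5 - 12)²) = 0*(-12 + 18 - 18*(-17)²) = 0*(-12 + 18 - 18*289) = 0*(-12 + 18 - 5202) = 0*(-5196) = 0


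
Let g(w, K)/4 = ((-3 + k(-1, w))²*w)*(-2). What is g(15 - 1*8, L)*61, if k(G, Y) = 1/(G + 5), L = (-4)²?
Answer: -51667/2 ≈ -25834.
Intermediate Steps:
L = 16
k(G, Y) = 1/(5 + G)
g(w, K) = -121*w/2 (g(w, K) = 4*(((-3 + 1/(5 - 1))²*w)*(-2)) = 4*(((-3 + 1/4)²*w)*(-2)) = 4*(((-3 + ¼)²*w)*(-2)) = 4*(((-11/4)²*w)*(-2)) = 4*((121*w/16)*(-2)) = 4*(-121*w/8) = -121*w/2)
g(15 - 1*8, L)*61 = -121*(15 - 1*8)/2*61 = -121*(15 - 8)/2*61 = -121/2*7*61 = -847/2*61 = -51667/2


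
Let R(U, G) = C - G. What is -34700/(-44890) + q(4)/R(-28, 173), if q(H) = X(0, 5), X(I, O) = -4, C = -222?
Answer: 1388606/1773155 ≈ 0.78313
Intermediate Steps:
q(H) = -4
R(U, G) = -222 - G
-34700/(-44890) + q(4)/R(-28, 173) = -34700/(-44890) - 4/(-222 - 1*173) = -34700*(-1/44890) - 4/(-222 - 173) = 3470/4489 - 4/(-395) = 3470/4489 - 4*(-1/395) = 3470/4489 + 4/395 = 1388606/1773155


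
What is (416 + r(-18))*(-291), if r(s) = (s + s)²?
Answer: -498192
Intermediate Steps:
r(s) = 4*s² (r(s) = (2*s)² = 4*s²)
(416 + r(-18))*(-291) = (416 + 4*(-18)²)*(-291) = (416 + 4*324)*(-291) = (416 + 1296)*(-291) = 1712*(-291) = -498192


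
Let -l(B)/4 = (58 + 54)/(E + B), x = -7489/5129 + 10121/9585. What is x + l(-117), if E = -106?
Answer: 78892384/49161465 ≈ 1.6048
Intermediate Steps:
x = -19871456/49161465 (x = -7489*1/5129 + 10121*(1/9585) = -7489/5129 + 10121/9585 = -19871456/49161465 ≈ -0.40421)
l(B) = -448/(-106 + B) (l(B) = -4*(58 + 54)/(-106 + B) = -448/(-106 + B))
x + l(-117) = -19871456/49161465 - 448/(-106 - 117) = -19871456/49161465 - 448/(-223) = -19871456/49161465 - 448*(-1/223) = -19871456/49161465 + 448/223 = 78892384/49161465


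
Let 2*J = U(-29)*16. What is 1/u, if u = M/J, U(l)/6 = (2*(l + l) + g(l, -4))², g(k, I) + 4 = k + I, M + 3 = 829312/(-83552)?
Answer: -2933803152/33749 ≈ -86930.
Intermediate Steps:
M = -33749/2611 (M = -3 + 829312/(-83552) = -3 + 829312*(-1/83552) = -3 - 25916/2611 = -33749/2611 ≈ -12.926)
g(k, I) = -4 + I + k (g(k, I) = -4 + (k + I) = -4 + (I + k) = -4 + I + k)
U(l) = 6*(-8 + 5*l)² (U(l) = 6*(2*(l + l) + (-4 - 4 + l))² = 6*(2*(2*l) + (-8 + l))² = 6*(4*l + (-8 + l))² = 6*(-8 + 5*l)²)
J = 1123632 (J = ((6*(-8 + 5*(-29))²)*16)/2 = ((6*(-8 - 145)²)*16)/2 = ((6*(-153)²)*16)/2 = ((6*23409)*16)/2 = (140454*16)/2 = (½)*2247264 = 1123632)
u = -33749/2933803152 (u = -33749/2611/1123632 = -33749/2611*1/1123632 = -33749/2933803152 ≈ -1.1503e-5)
1/u = 1/(-33749/2933803152) = -2933803152/33749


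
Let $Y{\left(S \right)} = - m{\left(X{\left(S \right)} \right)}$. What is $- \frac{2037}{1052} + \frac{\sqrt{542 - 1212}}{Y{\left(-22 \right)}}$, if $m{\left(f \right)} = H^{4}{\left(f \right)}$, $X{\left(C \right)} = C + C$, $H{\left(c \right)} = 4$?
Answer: $- \frac{2037}{1052} - \frac{i \sqrt{670}}{256} \approx -1.9363 - 0.10111 i$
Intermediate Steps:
$X{\left(C \right)} = 2 C$
$m{\left(f \right)} = 256$ ($m{\left(f \right)} = 4^{4} = 256$)
$Y{\left(S \right)} = -256$ ($Y{\left(S \right)} = \left(-1\right) 256 = -256$)
$- \frac{2037}{1052} + \frac{\sqrt{542 - 1212}}{Y{\left(-22 \right)}} = - \frac{2037}{1052} + \frac{\sqrt{542 - 1212}}{-256} = \left(-2037\right) \frac{1}{1052} + \sqrt{-670} \left(- \frac{1}{256}\right) = - \frac{2037}{1052} + i \sqrt{670} \left(- \frac{1}{256}\right) = - \frac{2037}{1052} - \frac{i \sqrt{670}}{256}$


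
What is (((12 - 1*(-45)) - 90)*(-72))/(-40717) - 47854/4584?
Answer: -979681451/93323364 ≈ -10.498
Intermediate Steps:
(((12 - 1*(-45)) - 90)*(-72))/(-40717) - 47854/4584 = (((12 + 45) - 90)*(-72))*(-1/40717) - 47854*1/4584 = ((57 - 90)*(-72))*(-1/40717) - 23927/2292 = -33*(-72)*(-1/40717) - 23927/2292 = 2376*(-1/40717) - 23927/2292 = -2376/40717 - 23927/2292 = -979681451/93323364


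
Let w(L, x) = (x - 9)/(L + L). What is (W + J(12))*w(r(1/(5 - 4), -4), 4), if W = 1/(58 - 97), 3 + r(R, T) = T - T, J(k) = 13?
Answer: 1265/117 ≈ 10.812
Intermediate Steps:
r(R, T) = -3 (r(R, T) = -3 + (T - T) = -3 + 0 = -3)
W = -1/39 (W = 1/(-39) = -1/39 ≈ -0.025641)
w(L, x) = (-9 + x)/(2*L) (w(L, x) = (-9 + x)/((2*L)) = (-9 + x)*(1/(2*L)) = (-9 + x)/(2*L))
(W + J(12))*w(r(1/(5 - 4), -4), 4) = (-1/39 + 13)*((½)*(-9 + 4)/(-3)) = 506*((½)*(-⅓)*(-5))/39 = (506/39)*(⅚) = 1265/117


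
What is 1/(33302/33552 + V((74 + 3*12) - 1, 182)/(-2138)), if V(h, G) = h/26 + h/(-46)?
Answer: 5362129656/5317604321 ≈ 1.0084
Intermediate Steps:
V(h, G) = 5*h/299 (V(h, G) = h*(1/26) + h*(-1/46) = h/26 - h/46 = 5*h/299)
1/(33302/33552 + V((74 + 3*12) - 1, 182)/(-2138)) = 1/(33302/33552 + (5*((74 + 3*12) - 1)/299)/(-2138)) = 1/(33302*(1/33552) + (5*((74 + 36) - 1)/299)*(-1/2138)) = 1/(16651/16776 + (5*(110 - 1)/299)*(-1/2138)) = 1/(16651/16776 + ((5/299)*109)*(-1/2138)) = 1/(16651/16776 + (545/299)*(-1/2138)) = 1/(16651/16776 - 545/639262) = 1/(5317604321/5362129656) = 5362129656/5317604321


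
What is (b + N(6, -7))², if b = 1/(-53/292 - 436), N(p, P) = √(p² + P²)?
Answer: 1378856759389/16221843225 - 584*√85/127365 ≈ 84.958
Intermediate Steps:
N(p, P) = √(P² + p²)
b = -292/127365 (b = 1/(-53*1/292 - 436) = 1/(-53/292 - 436) = 1/(-127365/292) = -292/127365 ≈ -0.0022926)
(b + N(6, -7))² = (-292/127365 + √((-7)² + 6²))² = (-292/127365 + √(49 + 36))² = (-292/127365 + √85)²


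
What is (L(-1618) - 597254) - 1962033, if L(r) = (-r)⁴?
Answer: 6853523510489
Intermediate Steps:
L(r) = r⁴
(L(-1618) - 597254) - 1962033 = ((-1618)⁴ - 597254) - 1962033 = (6853526069776 - 597254) - 1962033 = 6853525472522 - 1962033 = 6853523510489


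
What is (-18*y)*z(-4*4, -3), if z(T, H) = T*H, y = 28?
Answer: -24192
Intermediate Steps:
z(T, H) = H*T
(-18*y)*z(-4*4, -3) = (-18*28)*(-(-12)*4) = -(-1512)*(-16) = -504*48 = -24192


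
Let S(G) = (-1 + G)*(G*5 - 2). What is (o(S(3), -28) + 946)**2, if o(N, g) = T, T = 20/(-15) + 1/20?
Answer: 3212962489/3600 ≈ 8.9249e+5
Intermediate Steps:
S(G) = (-1 + G)*(-2 + 5*G) (S(G) = (-1 + G)*(5*G - 2) = (-1 + G)*(-2 + 5*G))
T = -77/60 (T = 20*(-1/15) + 1*(1/20) = -4/3 + 1/20 = -77/60 ≈ -1.2833)
o(N, g) = -77/60
(o(S(3), -28) + 946)**2 = (-77/60 + 946)**2 = (56683/60)**2 = 3212962489/3600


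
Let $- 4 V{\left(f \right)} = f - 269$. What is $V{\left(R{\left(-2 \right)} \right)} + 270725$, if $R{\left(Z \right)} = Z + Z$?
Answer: $\frac{1083173}{4} \approx 2.7079 \cdot 10^{5}$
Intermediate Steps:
$R{\left(Z \right)} = 2 Z$
$V{\left(f \right)} = \frac{269}{4} - \frac{f}{4}$ ($V{\left(f \right)} = - \frac{f - 269}{4} = - \frac{-269 + f}{4} = \frac{269}{4} - \frac{f}{4}$)
$V{\left(R{\left(-2 \right)} \right)} + 270725 = \left(\frac{269}{4} - \frac{2 \left(-2\right)}{4}\right) + 270725 = \left(\frac{269}{4} - -1\right) + 270725 = \left(\frac{269}{4} + 1\right) + 270725 = \frac{273}{4} + 270725 = \frac{1083173}{4}$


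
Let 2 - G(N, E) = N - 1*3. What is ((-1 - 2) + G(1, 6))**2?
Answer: 1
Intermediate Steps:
G(N, E) = 5 - N (G(N, E) = 2 - (N - 1*3) = 2 - (N - 3) = 2 - (-3 + N) = 2 + (3 - N) = 5 - N)
((-1 - 2) + G(1, 6))**2 = ((-1 - 2) + (5 - 1*1))**2 = (-3 + (5 - 1))**2 = (-3 + 4)**2 = 1**2 = 1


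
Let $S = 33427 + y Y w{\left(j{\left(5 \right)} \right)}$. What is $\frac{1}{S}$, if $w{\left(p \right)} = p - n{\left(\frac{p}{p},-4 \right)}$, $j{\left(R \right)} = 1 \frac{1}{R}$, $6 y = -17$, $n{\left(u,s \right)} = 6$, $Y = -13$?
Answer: $\frac{30}{996401} \approx 3.0108 \cdot 10^{-5}$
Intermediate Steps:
$y = - \frac{17}{6}$ ($y = \frac{1}{6} \left(-17\right) = - \frac{17}{6} \approx -2.8333$)
$j{\left(R \right)} = \frac{1}{R}$
$w{\left(p \right)} = -6 + p$ ($w{\left(p \right)} = p - 6 = -6 + p$)
$S = \frac{996401}{30}$ ($S = 33427 + \left(- \frac{17}{6}\right) \left(-13\right) \left(-6 + \frac{1}{5}\right) = 33427 + \frac{221 \left(-6 + \frac{1}{5}\right)}{6} = 33427 + \frac{221}{6} \left(- \frac{29}{5}\right) = 33427 - \frac{6409}{30} = \frac{996401}{30} \approx 33213.0$)
$\frac{1}{S} = \frac{1}{\frac{996401}{30}} = \frac{30}{996401}$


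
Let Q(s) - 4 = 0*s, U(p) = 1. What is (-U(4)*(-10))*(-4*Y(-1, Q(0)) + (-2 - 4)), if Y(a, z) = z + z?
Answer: -380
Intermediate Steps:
Q(s) = 4 (Q(s) = 4 + 0*s = 4 + 0 = 4)
Y(a, z) = 2*z
(-U(4)*(-10))*(-4*Y(-1, Q(0)) + (-2 - 4)) = (-1*1*(-10))*(-8*4 + (-2 - 4)) = (-1*(-10))*(-4*8 - 6) = 10*(-32 - 6) = 10*(-38) = -380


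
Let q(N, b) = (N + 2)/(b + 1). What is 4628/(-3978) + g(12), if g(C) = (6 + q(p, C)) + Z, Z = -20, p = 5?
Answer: -29089/1989 ≈ -14.625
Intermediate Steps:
q(N, b) = (2 + N)/(1 + b)
g(C) = -14 + 7/(1 + C) (g(C) = (6 + (2 + 5)/(1 + C)) - 20 = (6 + 7/(1 + C)) - 20 = -14 + 7/(1 + C))
4628/(-3978) + g(12) = 4628/(-3978) + 7*(-1 - 2*12)/(1 + 12) = 4628*(-1/3978) + 7*(-1 - 24)/13 = -178/153 + 7*(1/13)*(-25) = -178/153 - 175/13 = -29089/1989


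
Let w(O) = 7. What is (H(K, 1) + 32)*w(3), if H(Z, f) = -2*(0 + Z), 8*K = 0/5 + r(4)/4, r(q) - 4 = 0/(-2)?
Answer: 889/4 ≈ 222.25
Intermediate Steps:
r(q) = 4 (r(q) = 4 + 0/(-2) = 4 + 0*(-½) = 4 + 0 = 4)
K = ⅛ (K = (0/5 + 4/4)/8 = (0*(⅕) + 4*(¼))/8 = (0 + 1)/8 = (⅛)*1 = ⅛ ≈ 0.12500)
H(Z, f) = -2*Z
(H(K, 1) + 32)*w(3) = (-2*⅛ + 32)*7 = (-¼ + 32)*7 = (127/4)*7 = 889/4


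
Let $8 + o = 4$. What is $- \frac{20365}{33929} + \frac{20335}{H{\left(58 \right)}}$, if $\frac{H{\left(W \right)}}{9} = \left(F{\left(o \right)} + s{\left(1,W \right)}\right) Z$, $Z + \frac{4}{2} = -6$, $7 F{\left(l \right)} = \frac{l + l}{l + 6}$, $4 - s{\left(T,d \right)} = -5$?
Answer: $- \frac{4916134025}{144130392} \approx -34.109$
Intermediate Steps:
$s{\left(T,d \right)} = 9$ ($s{\left(T,d \right)} = 4 - -5 = 4 + 5 = 9$)
$o = -4$ ($o = -8 + 4 = -4$)
$F{\left(l \right)} = \frac{2 l}{7 \left(6 + l\right)}$ ($F{\left(l \right)} = \frac{\left(l + l\right) \frac{1}{l + 6}}{7} = \frac{2 l \frac{1}{6 + l}}{7} = \frac{2 l}{7 \left(6 + l\right)}$)
$Z = -8$ ($Z = -2 - 6 = -8$)
$H{\left(W \right)} = - \frac{4248}{7}$ ($H{\left(W \right)} = 9 \left(\frac{2}{7} \left(-4\right) \frac{1}{6 - 4} + 9\right) \left(-8\right) = 9 \left(\frac{2}{7} \left(-4\right) \frac{1}{2} + 9\right) \left(-8\right) = 9 \left(- \frac{4}{7} + 9\right) \left(-8\right) = 9 \cdot \frac{59}{7} \left(-8\right) = 9 \left(- \frac{472}{7}\right) = - \frac{4248}{7}$)
$- \frac{20365}{33929} + \frac{20335}{H{\left(58 \right)}} = - \frac{20365}{33929} + \frac{20335}{- \frac{4248}{7}} = \left(-20365\right) \frac{1}{33929} + 20335 \left(- \frac{7}{4248}\right) = - \frac{20365}{33929} - \frac{142345}{4248} = - \frac{4916134025}{144130392}$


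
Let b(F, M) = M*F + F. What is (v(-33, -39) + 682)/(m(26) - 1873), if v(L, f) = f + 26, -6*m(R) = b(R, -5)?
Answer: -2007/5567 ≈ -0.36052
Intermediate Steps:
b(F, M) = F + F*M (b(F, M) = F*M + F = F + F*M)
m(R) = 2*R/3 (m(R) = -R*(1 - 5)/6 = -R*(-4)/6 = -(-2)*R/3 = 2*R/3)
v(L, f) = 26 + f
(v(-33, -39) + 682)/(m(26) - 1873) = ((26 - 39) + 682)/((⅔)*26 - 1873) = (-13 + 682)/(52/3 - 1873) = 669/(-5567/3) = 669*(-3/5567) = -2007/5567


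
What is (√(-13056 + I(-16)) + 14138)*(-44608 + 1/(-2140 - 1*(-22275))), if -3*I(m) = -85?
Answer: -12698498232902/20135 - 9880002869*I*√969/60405 ≈ -6.3067e+8 - 5.0915e+6*I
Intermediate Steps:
I(m) = 85/3 (I(m) = -⅓*(-85) = 85/3)
(√(-13056 + I(-16)) + 14138)*(-44608 + 1/(-2140 - 1*(-22275))) = (√(-13056 + 85/3) + 14138)*(-44608 + 1/(-2140 - 1*(-22275))) = (√(-39083/3) + 14138)*(-44608 + 1/(-2140 + 22275)) = (11*I*√969/3 + 14138)*(-44608 + 1/20135) = (14138 + 11*I*√969/3)*(-44608 + 1/20135) = (14138 + 11*I*√969/3)*(-898182079/20135) = -12698498232902/20135 - 9880002869*I*√969/60405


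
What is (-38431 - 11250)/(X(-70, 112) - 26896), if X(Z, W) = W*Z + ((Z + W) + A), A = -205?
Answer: 49681/34899 ≈ 1.4236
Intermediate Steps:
X(Z, W) = -205 + W + Z + W*Z (X(Z, W) = W*Z + ((Z + W) - 205) = W*Z + ((W + Z) - 205) = W*Z + (-205 + W + Z) = -205 + W + Z + W*Z)
(-38431 - 11250)/(X(-70, 112) - 26896) = (-38431 - 11250)/((-205 + 112 - 70 + 112*(-70)) - 26896) = -49681/((-205 + 112 - 70 - 7840) - 26896) = -49681/(-8003 - 26896) = -49681/(-34899) = -49681*(-1/34899) = 49681/34899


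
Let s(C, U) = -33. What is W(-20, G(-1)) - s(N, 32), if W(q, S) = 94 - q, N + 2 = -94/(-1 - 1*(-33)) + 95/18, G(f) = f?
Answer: 147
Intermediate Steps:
N = 49/144 (N = -2 + (-94/(-1 - 1*(-33)) + 95/18) = -2 + (-94/(-1 + 33) + 95*(1/18)) = -2 + (-94/32 + 95/18) = -2 + (-94*1/32 + 95/18) = -2 + (-47/16 + 95/18) = -2 + 337/144 = 49/144 ≈ 0.34028)
W(-20, G(-1)) - s(N, 32) = (94 - 1*(-20)) - 1*(-33) = (94 + 20) + 33 = 114 + 33 = 147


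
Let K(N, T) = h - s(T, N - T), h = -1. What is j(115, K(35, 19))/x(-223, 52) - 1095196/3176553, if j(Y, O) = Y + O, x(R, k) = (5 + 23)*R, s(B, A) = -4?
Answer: -1488493/4092942 ≈ -0.36367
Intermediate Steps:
x(R, k) = 28*R
K(N, T) = 3 (K(N, T) = -1 - 1*(-4) = -1 + 4 = 3)
j(Y, O) = O + Y
j(115, K(35, 19))/x(-223, 52) - 1095196/3176553 = (3 + 115)/((28*(-223))) - 1095196/3176553 = 118/(-6244) - 1095196*1/3176553 = 118*(-1/6244) - 452/1311 = -59/3122 - 452/1311 = -1488493/4092942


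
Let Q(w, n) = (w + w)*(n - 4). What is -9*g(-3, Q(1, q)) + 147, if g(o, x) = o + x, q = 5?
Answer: 156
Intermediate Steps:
Q(w, n) = 2*w*(-4 + n) (Q(w, n) = (2*w)*(-4 + n) = 2*w*(-4 + n))
-9*g(-3, Q(1, q)) + 147 = -9*(-3 + 2*1*(-4 + 5)) + 147 = -9*(-3 + 2*1*1) + 147 = -9*(-3 + 2) + 147 = -9*(-1) + 147 = 9 + 147 = 156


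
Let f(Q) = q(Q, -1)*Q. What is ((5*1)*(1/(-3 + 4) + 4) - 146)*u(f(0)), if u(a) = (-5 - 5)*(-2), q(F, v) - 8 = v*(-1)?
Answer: -2420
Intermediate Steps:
q(F, v) = 8 - v (q(F, v) = 8 + v*(-1) = 8 - v)
f(Q) = 9*Q (f(Q) = (8 - 1*(-1))*Q = (8 + 1)*Q = 9*Q)
u(a) = 20 (u(a) = -10*(-2) = 20)
((5*1)*(1/(-3 + 4) + 4) - 146)*u(f(0)) = ((5*1)*(1/(-3 + 4) + 4) - 146)*20 = (5*(1/1 + 4) - 146)*20 = (5*(1 + 4) - 146)*20 = (5*5 - 146)*20 = (25 - 146)*20 = -121*20 = -2420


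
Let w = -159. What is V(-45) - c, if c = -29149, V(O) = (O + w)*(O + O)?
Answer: 47509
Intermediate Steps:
V(O) = 2*O*(-159 + O) (V(O) = (O - 159)*(O + O) = (-159 + O)*(2*O) = 2*O*(-159 + O))
V(-45) - c = 2*(-45)*(-159 - 45) - 1*(-29149) = 2*(-45)*(-204) + 29149 = 18360 + 29149 = 47509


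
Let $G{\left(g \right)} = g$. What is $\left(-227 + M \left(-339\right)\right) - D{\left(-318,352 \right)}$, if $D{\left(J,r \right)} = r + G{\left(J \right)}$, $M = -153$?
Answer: $51606$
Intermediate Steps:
$D{\left(J,r \right)} = J + r$ ($D{\left(J,r \right)} = r + J = J + r$)
$\left(-227 + M \left(-339\right)\right) - D{\left(-318,352 \right)} = \left(-227 - -51867\right) - \left(-318 + 352\right) = \left(-227 + 51867\right) - 34 = 51640 - 34 = 51606$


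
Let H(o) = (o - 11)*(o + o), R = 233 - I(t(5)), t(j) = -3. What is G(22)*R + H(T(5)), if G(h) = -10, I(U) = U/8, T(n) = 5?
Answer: -9575/4 ≈ -2393.8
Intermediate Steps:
I(U) = U/8 (I(U) = U*(⅛) = U/8)
R = 1867/8 (R = 233 - (-3)/8 = 233 - 1*(-3/8) = 233 + 3/8 = 1867/8 ≈ 233.38)
H(o) = 2*o*(-11 + o) (H(o) = (-11 + o)*(2*o) = 2*o*(-11 + o))
G(22)*R + H(T(5)) = -10*1867/8 + 2*5*(-11 + 5) = -9335/4 + 2*5*(-6) = -9335/4 - 60 = -9575/4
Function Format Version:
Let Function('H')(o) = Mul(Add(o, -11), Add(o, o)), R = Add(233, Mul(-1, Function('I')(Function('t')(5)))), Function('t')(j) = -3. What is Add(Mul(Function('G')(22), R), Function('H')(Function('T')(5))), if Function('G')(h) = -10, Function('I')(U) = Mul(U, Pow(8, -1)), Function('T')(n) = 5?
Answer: Rational(-9575, 4) ≈ -2393.8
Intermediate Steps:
Function('I')(U) = Mul(Rational(1, 8), U) (Function('I')(U) = Mul(U, Rational(1, 8)) = Mul(Rational(1, 8), U))
R = Rational(1867, 8) (R = Add(233, Mul(-1, Mul(Rational(1, 8), -3))) = Add(233, Mul(-1, Rational(-3, 8))) = Add(233, Rational(3, 8)) = Rational(1867, 8) ≈ 233.38)
Function('H')(o) = Mul(2, o, Add(-11, o)) (Function('H')(o) = Mul(Add(-11, o), Mul(2, o)) = Mul(2, o, Add(-11, o)))
Add(Mul(Function('G')(22), R), Function('H')(Function('T')(5))) = Add(Mul(-10, Rational(1867, 8)), Mul(2, 5, Add(-11, 5))) = Add(Rational(-9335, 4), Mul(2, 5, -6)) = Add(Rational(-9335, 4), -60) = Rational(-9575, 4)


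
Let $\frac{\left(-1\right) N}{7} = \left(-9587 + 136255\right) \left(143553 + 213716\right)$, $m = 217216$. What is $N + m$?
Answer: $-316781630628$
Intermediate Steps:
$N = -316781847844$ ($N = - 7 \left(-9587 + 136255\right) \left(143553 + 213716\right) = - 7 \cdot 126668 \cdot 357269 = \left(-7\right) 45254549692 = -316781847844$)
$N + m = -316781847844 + 217216 = -316781630628$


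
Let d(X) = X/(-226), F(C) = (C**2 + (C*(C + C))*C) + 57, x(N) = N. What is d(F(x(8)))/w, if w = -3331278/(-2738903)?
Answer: -3136043935/752868828 ≈ -4.1655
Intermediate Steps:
F(C) = 57 + C**2 + 2*C**3 (F(C) = (C**2 + (C*(2*C))*C) + 57 = (C**2 + (2*C**2)*C) + 57 = (C**2 + 2*C**3) + 57 = 57 + C**2 + 2*C**3)
d(X) = -X/226 (d(X) = X*(-1/226) = -X/226)
w = 3331278/2738903 (w = -3331278*(-1/2738903) = 3331278/2738903 ≈ 1.2163)
d(F(x(8)))/w = (-(57 + 8**2 + 2*8**3)/226)/(3331278/2738903) = -(57 + 64 + 2*512)/226*(2738903/3331278) = -(57 + 64 + 1024)/226*(2738903/3331278) = -1/226*1145*(2738903/3331278) = -1145/226*2738903/3331278 = -3136043935/752868828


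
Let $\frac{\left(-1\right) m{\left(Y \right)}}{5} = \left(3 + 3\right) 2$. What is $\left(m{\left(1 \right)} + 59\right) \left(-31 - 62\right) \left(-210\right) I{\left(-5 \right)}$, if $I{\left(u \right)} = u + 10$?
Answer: $-97650$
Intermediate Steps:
$m{\left(Y \right)} = -60$ ($m{\left(Y \right)} = - 5 \left(3 + 3\right) 2 = - 5 \cdot 6 \cdot 2 = \left(-5\right) 12 = -60$)
$I{\left(u \right)} = 10 + u$
$\left(m{\left(1 \right)} + 59\right) \left(-31 - 62\right) \left(-210\right) I{\left(-5 \right)} = \left(-60 + 59\right) \left(-31 - 62\right) \left(-210\right) \left(10 - 5\right) = \left(-1\right) \left(-93\right) \left(-210\right) 5 = 93 \left(-210\right) 5 = \left(-19530\right) 5 = -97650$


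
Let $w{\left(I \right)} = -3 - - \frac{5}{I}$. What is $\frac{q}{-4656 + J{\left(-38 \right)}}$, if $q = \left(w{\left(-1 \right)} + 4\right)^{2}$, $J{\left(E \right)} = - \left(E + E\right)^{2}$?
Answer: $- \frac{1}{652} \approx -0.0015337$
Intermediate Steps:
$w{\left(I \right)} = -3 + \frac{5}{I}$
$J{\left(E \right)} = - 4 E^{2}$ ($J{\left(E \right)} = - \left(2 E\right)^{2} = - 4 E^{2}$)
$q = 16$ ($q = \left(\left(-3 + \frac{5}{-1}\right) + 4\right)^{2} = \left(\left(-3 + 5 \left(-1\right)\right) + 4\right)^{2} = \left(\left(-3 - 5\right) + 4\right)^{2} = \left(-8 + 4\right)^{2} = \left(-4\right)^{2} = 16$)
$\frac{q}{-4656 + J{\left(-38 \right)}} = \frac{1}{-4656 - 4 \left(-38\right)^{2}} \cdot 16 = \frac{1}{-4656 - 5776} \cdot 16 = \frac{1}{-10432} \cdot 16 = \left(- \frac{1}{10432}\right) 16 = - \frac{1}{652}$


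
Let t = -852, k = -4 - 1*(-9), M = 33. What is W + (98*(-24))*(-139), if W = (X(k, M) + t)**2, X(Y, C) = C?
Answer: 997689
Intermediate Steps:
k = 5 (k = -4 + 9 = 5)
W = 670761 (W = (33 - 852)**2 = (-819)**2 = 670761)
W + (98*(-24))*(-139) = 670761 + (98*(-24))*(-139) = 670761 - 2352*(-139) = 670761 + 326928 = 997689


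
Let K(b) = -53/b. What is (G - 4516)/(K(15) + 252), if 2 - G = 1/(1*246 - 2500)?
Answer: -152618325/8400658 ≈ -18.167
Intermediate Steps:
G = 4509/2254 (G = 2 - 1/(1*246 - 2500) = 2 - 1/(246 - 2500) = 2 - 1/(-2254) = 2 - 1*(-1/2254) = 2 + 1/2254 = 4509/2254 ≈ 2.0004)
(G - 4516)/(K(15) + 252) = (4509/2254 - 4516)/(-53/15 + 252) = -10174555/(2254*(-53*1/15 + 252)) = -10174555/(2254*(-53/15 + 252)) = -10174555/(2254*3727/15) = -10174555/2254*15/3727 = -152618325/8400658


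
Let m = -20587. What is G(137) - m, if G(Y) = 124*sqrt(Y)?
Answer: 20587 + 124*sqrt(137) ≈ 22038.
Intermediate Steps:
G(137) - m = 124*sqrt(137) - 1*(-20587) = 124*sqrt(137) + 20587 = 20587 + 124*sqrt(137)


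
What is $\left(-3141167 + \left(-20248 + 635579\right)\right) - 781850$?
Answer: $-3307686$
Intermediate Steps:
$\left(-3141167 + \left(-20248 + 635579\right)\right) - 781850 = \left(-3141167 + 615331\right) - 781850 = -2525836 - 781850 = -3307686$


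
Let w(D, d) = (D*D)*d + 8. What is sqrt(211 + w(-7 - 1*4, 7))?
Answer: sqrt(1066) ≈ 32.650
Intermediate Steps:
w(D, d) = 8 + d*D**2 (w(D, d) = D**2*d + 8 = d*D**2 + 8 = 8 + d*D**2)
sqrt(211 + w(-7 - 1*4, 7)) = sqrt(211 + (8 + 7*(-7 - 1*4)**2)) = sqrt(211 + (8 + 7*(-7 - 4)**2)) = sqrt(211 + (8 + 7*(-11)**2)) = sqrt(211 + (8 + 7*121)) = sqrt(211 + (8 + 847)) = sqrt(211 + 855) = sqrt(1066)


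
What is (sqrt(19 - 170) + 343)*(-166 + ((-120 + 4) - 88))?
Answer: -126910 - 370*I*sqrt(151) ≈ -1.2691e+5 - 4546.6*I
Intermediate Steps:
(sqrt(19 - 170) + 343)*(-166 + ((-120 + 4) - 88)) = (sqrt(-151) + 343)*(-166 + (-116 - 88)) = (I*sqrt(151) + 343)*(-166 - 204) = (343 + I*sqrt(151))*(-370) = -126910 - 370*I*sqrt(151)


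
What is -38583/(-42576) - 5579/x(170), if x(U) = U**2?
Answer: 73126433/102537200 ≈ 0.71317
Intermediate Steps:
-38583/(-42576) - 5579/x(170) = -38583/(-42576) - 5579/(170**2) = -38583*(-1/42576) - 5579/28900 = 12861/14192 - 5579*1/28900 = 12861/14192 - 5579/28900 = 73126433/102537200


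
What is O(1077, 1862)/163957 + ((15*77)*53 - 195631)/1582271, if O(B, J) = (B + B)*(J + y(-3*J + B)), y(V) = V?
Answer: -291728222710/8368529237 ≈ -34.860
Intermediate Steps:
O(B, J) = 2*B*(B - 2*J) (O(B, J) = (B + B)*(J + (-3*J + B)) = (2*B)*(J + (B - 3*J)) = (2*B)*(B - 2*J) = 2*B*(B - 2*J))
O(1077, 1862)/163957 + ((15*77)*53 - 195631)/1582271 = (2*1077*(1077 - 2*1862))/163957 + ((15*77)*53 - 195631)/1582271 = (2*1077*(1077 - 3724))*(1/163957) + (1155*53 - 195631)*(1/1582271) = (2*1077*(-2647))*(1/163957) + (61215 - 195631)*(1/1582271) = -5701638*1/163957 - 134416*1/1582271 = -5701638/163957 - 4336/51041 = -291728222710/8368529237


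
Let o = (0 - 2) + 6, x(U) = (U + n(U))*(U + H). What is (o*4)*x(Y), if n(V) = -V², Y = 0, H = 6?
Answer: 0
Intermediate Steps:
x(U) = (6 + U)*(U - U²) (x(U) = (U - U²)*(U + 6) = (U - U²)*(6 + U) = (6 + U)*(U - U²))
o = 4 (o = -2 + 6 = 4)
(o*4)*x(Y) = (4*4)*(0*(6 - 1*0² - 5*0)) = 16*(0*(6 - 1*0 + 0)) = 16*(0*(6 + 0 + 0)) = 16*(0*6) = 16*0 = 0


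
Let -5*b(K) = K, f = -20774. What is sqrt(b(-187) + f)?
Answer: I*sqrt(518415)/5 ≈ 144.0*I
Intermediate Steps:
b(K) = -K/5
sqrt(b(-187) + f) = sqrt(-1/5*(-187) - 20774) = sqrt(187/5 - 20774) = sqrt(-103683/5) = I*sqrt(518415)/5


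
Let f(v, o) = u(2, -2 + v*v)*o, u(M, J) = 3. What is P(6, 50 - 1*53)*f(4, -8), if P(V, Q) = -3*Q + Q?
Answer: -144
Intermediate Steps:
f(v, o) = 3*o
P(V, Q) = -2*Q
P(6, 50 - 1*53)*f(4, -8) = (-2*(50 - 1*53))*(3*(-8)) = -2*(50 - 53)*(-24) = -2*(-3)*(-24) = 6*(-24) = -144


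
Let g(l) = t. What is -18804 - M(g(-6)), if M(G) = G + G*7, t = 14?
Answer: -18916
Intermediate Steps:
g(l) = 14
M(G) = 8*G (M(G) = G + 7*G = 8*G)
-18804 - M(g(-6)) = -18804 - 8*14 = -18804 - 1*112 = -18804 - 112 = -18916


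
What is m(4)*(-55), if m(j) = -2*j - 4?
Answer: 660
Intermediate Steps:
m(j) = -4 - 2*j
m(4)*(-55) = (-4 - 2*4)*(-55) = (-4 - 8)*(-55) = -12*(-55) = 660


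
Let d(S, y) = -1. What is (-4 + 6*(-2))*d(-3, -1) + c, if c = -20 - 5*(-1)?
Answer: 1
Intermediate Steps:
c = -15 (c = -20 - 1*(-5) = -20 + 5 = -15)
(-4 + 6*(-2))*d(-3, -1) + c = (-4 + 6*(-2))*(-1) - 15 = (-4 - 12)*(-1) - 15 = -16*(-1) - 15 = 16 - 15 = 1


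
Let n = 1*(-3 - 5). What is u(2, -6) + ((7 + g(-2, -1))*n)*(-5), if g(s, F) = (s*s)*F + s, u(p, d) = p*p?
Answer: 44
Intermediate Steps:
u(p, d) = p²
n = -8 (n = 1*(-8) = -8)
g(s, F) = s + F*s² (g(s, F) = s²*F + s = F*s² + s = s + F*s²)
u(2, -6) + ((7 + g(-2, -1))*n)*(-5) = 2² + ((7 - 2*(1 - 1*(-2)))*(-8))*(-5) = 4 + ((7 - 2*(1 + 2))*(-8))*(-5) = 4 + ((7 - 2*3)*(-8))*(-5) = 4 + ((7 - 6)*(-8))*(-5) = 4 + (1*(-8))*(-5) = 4 - 8*(-5) = 4 + 40 = 44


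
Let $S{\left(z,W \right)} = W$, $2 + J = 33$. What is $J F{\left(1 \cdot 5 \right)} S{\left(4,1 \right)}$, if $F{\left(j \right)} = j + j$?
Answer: $310$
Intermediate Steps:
$J = 31$ ($J = -2 + 33 = 31$)
$F{\left(j \right)} = 2 j$
$J F{\left(1 \cdot 5 \right)} S{\left(4,1 \right)} = 31 \cdot 2 \cdot 1 \cdot 5 \cdot 1 = 31 \cdot 2 \cdot 5 \cdot 1 = 31 \cdot 10 \cdot 1 = 310 \cdot 1 = 310$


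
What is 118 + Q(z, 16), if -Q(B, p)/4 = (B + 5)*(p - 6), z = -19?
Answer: 678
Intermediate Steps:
Q(B, p) = -4*(-6 + p)*(5 + B) (Q(B, p) = -4*(B + 5)*(p - 6) = -4*(5 + B)*(-6 + p) = -4*(-6 + p)*(5 + B))
118 + Q(z, 16) = 118 + (120 - 20*16 + 24*(-19) - 4*(-19)*16) = 118 + (120 - 320 - 456 + 1216) = 118 + 560 = 678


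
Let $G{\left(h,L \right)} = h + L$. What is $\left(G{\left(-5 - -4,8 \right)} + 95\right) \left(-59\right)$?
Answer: $-6018$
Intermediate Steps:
$G{\left(h,L \right)} = L + h$
$\left(G{\left(-5 - -4,8 \right)} + 95\right) \left(-59\right) = \left(\left(8 - 1\right) + 95\right) \left(-59\right) = \left(7 + 95\right) \left(-59\right) = 102 \left(-59\right) = -6018$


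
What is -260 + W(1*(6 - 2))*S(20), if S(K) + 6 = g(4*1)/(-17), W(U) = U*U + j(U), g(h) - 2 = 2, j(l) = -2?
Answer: -5904/17 ≈ -347.29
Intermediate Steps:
g(h) = 4 (g(h) = 2 + 2 = 4)
W(U) = -2 + U² (W(U) = U*U - 2 = U² - 2 = -2 + U²)
S(K) = -106/17 (S(K) = -6 + 4/(-17) = -6 + 4*(-1/17) = -6 - 4/17 = -106/17)
-260 + W(1*(6 - 2))*S(20) = -260 + (-2 + (1*(6 - 2))²)*(-106/17) = -260 + (-2 + (1*4)²)*(-106/17) = -260 + (-2 + 4²)*(-106/17) = -260 + (-2 + 16)*(-106/17) = -260 + 14*(-106/17) = -260 - 1484/17 = -5904/17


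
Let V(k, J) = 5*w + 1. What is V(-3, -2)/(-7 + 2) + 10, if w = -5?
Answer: 74/5 ≈ 14.800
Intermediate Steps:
V(k, J) = -24 (V(k, J) = 5*(-5) + 1 = -25 + 1 = -24)
V(-3, -2)/(-7 + 2) + 10 = -24/(-7 + 2) + 10 = -24/(-5) + 10 = -24*(-1/5) + 10 = 24/5 + 10 = 74/5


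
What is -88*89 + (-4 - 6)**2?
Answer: -7732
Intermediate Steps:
-88*89 + (-4 - 6)**2 = -7832 + (-10)**2 = -7832 + 100 = -7732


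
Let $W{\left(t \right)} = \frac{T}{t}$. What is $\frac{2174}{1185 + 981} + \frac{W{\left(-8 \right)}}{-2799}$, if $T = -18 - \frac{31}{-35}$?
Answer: $\frac{283751641}{282922920} \approx 1.0029$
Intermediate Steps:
$T = - \frac{599}{35}$ ($T = -18 - 31 \left(- \frac{1}{35}\right) = -18 - - \frac{31}{35} = -18 + \frac{31}{35} = - \frac{599}{35} \approx -17.114$)
$W{\left(t \right)} = - \frac{599}{35 t}$
$\frac{2174}{1185 + 981} + \frac{W{\left(-8 \right)}}{-2799} = \frac{2174}{1185 + 981} + \frac{\left(- \frac{599}{35}\right) \frac{1}{-8}}{-2799} = \frac{2174}{2166} + \left(- \frac{599}{35}\right) \left(- \frac{1}{8}\right) \left(- \frac{1}{2799}\right) = 2174 \cdot \frac{1}{2166} + \frac{599}{280} \left(- \frac{1}{2799}\right) = \frac{1087}{1083} - \frac{599}{783720} = \frac{283751641}{282922920}$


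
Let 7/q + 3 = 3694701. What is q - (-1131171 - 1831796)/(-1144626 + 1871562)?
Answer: 37235623597/9135404712 ≈ 4.0760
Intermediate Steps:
q = 1/527814 (q = 7/(-3 + 3694701) = 7/3694698 = 7*(1/3694698) = 1/527814 ≈ 1.8946e-6)
q - (-1131171 - 1831796)/(-1144626 + 1871562) = 1/527814 - (-1131171 - 1831796)/(-1144626 + 1871562) = 1/527814 - (-2962967)/726936 = 1/527814 - 1*(-423281/103848) = 1/527814 + 423281/103848 = 37235623597/9135404712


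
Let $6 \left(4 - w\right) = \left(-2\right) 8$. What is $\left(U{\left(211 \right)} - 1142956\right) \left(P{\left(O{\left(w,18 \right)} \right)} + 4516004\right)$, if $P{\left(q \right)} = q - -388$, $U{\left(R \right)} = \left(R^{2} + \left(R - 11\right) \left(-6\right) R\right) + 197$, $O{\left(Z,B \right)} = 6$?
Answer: $-6103631880324$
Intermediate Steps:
$w = \frac{20}{3}$ ($w = 4 - \frac{\left(-2\right) 8}{6} = 4 - - \frac{8}{3} = 4 + \frac{8}{3} = \frac{20}{3} \approx 6.6667$)
$U{\left(R \right)} = 197 + R^{2} + R \left(66 - 6 R\right)$ ($U{\left(R \right)} = \left(R^{2} + \left(-11 + R\right) \left(-6\right) R\right) + 197 = \left(R^{2} + \left(66 - 6 R\right) R\right) + 197 = \left(R^{2} + R \left(66 - 6 R\right)\right) + 197 = 197 + R^{2} + R \left(66 - 6 R\right)$)
$P{\left(q \right)} = 388 + q$ ($P{\left(q \right)} = q + 388 = 388 + q$)
$\left(U{\left(211 \right)} - 1142956\right) \left(P{\left(O{\left(w,18 \right)} \right)} + 4516004\right) = \left(\left(197 - 5 \cdot 211^{2} + 66 \cdot 211\right) - 1142956\right) \left(\left(388 + 6\right) + 4516004\right) = \left(\left(197 - 222605 + 13926\right) - 1142956\right) \left(394 + 4516004\right) = \left(\left(197 - 222605 + 13926\right) - 1142956\right) 4516398 = \left(-208482 - 1142956\right) 4516398 = \left(-1351438\right) 4516398 = -6103631880324$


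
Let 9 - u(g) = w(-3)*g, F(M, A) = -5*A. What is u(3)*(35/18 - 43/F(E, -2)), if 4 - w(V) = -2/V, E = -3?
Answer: 106/45 ≈ 2.3556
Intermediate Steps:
w(V) = 4 + 2/V (w(V) = 4 - (-2)/V = 4 + 2/V)
u(g) = 9 - 10*g/3 (u(g) = 9 - (4 + 2/(-3))*g = 9 - (4 + 2*(-⅓))*g = 9 - (4 - ⅔)*g = 9 - 10*g/3)
u(3)*(35/18 - 43/F(E, -2)) = (9 - 10/3*3)*(35/18 - 43/((-5*(-2)))) = (9 - 10)*(35*(1/18) - 43/10) = -(35/18 - 43*⅒) = -(35/18 - 43/10) = -1*(-106/45) = 106/45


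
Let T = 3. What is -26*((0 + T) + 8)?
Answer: -286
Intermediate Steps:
-26*((0 + T) + 8) = -26*((0 + 3) + 8) = -26*(3 + 8) = -26*11 = -286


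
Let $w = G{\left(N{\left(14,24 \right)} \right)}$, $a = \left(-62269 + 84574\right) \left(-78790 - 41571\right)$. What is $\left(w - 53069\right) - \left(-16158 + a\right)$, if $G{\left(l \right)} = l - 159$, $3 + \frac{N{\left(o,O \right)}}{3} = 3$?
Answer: $2684615035$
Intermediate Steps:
$N{\left(o,O \right)} = 0$ ($N{\left(o,O \right)} = -9 + 3 \cdot 3 = -9 + 9 = 0$)
$a = -2684652105$ ($a = 22305 \left(-120361\right) = -2684652105$)
$G{\left(l \right)} = -159 + l$ ($G{\left(l \right)} = l - 159 = -159 + l$)
$w = -159$ ($w = -159 + 0 = -159$)
$\left(w - 53069\right) - \left(-16158 + a\right) = \left(-159 - 53069\right) + \left(16158 - -2684652105\right) = -53228 + \left(16158 + 2684652105\right) = -53228 + 2684668263 = 2684615035$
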